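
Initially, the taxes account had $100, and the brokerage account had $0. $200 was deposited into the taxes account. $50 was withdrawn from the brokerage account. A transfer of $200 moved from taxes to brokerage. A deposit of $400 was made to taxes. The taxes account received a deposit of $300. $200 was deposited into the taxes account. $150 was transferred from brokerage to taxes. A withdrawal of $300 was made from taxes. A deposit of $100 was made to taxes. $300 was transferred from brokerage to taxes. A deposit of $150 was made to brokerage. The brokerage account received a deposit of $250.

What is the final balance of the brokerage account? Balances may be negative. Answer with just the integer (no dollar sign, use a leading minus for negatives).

Tracking account balances step by step:
Start: taxes=100, brokerage=0
Event 1 (deposit 200 to taxes): taxes: 100 + 200 = 300. Balances: taxes=300, brokerage=0
Event 2 (withdraw 50 from brokerage): brokerage: 0 - 50 = -50. Balances: taxes=300, brokerage=-50
Event 3 (transfer 200 taxes -> brokerage): taxes: 300 - 200 = 100, brokerage: -50 + 200 = 150. Balances: taxes=100, brokerage=150
Event 4 (deposit 400 to taxes): taxes: 100 + 400 = 500. Balances: taxes=500, brokerage=150
Event 5 (deposit 300 to taxes): taxes: 500 + 300 = 800. Balances: taxes=800, brokerage=150
Event 6 (deposit 200 to taxes): taxes: 800 + 200 = 1000. Balances: taxes=1000, brokerage=150
Event 7 (transfer 150 brokerage -> taxes): brokerage: 150 - 150 = 0, taxes: 1000 + 150 = 1150. Balances: taxes=1150, brokerage=0
Event 8 (withdraw 300 from taxes): taxes: 1150 - 300 = 850. Balances: taxes=850, brokerage=0
Event 9 (deposit 100 to taxes): taxes: 850 + 100 = 950. Balances: taxes=950, brokerage=0
Event 10 (transfer 300 brokerage -> taxes): brokerage: 0 - 300 = -300, taxes: 950 + 300 = 1250. Balances: taxes=1250, brokerage=-300
Event 11 (deposit 150 to brokerage): brokerage: -300 + 150 = -150. Balances: taxes=1250, brokerage=-150
Event 12 (deposit 250 to brokerage): brokerage: -150 + 250 = 100. Balances: taxes=1250, brokerage=100

Final balance of brokerage: 100

Answer: 100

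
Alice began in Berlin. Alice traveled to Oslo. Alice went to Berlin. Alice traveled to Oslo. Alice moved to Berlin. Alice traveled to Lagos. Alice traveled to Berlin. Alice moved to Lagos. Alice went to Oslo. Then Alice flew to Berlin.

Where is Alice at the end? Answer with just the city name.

Answer: Berlin

Derivation:
Tracking Alice's location:
Start: Alice is in Berlin.
After move 1: Berlin -> Oslo. Alice is in Oslo.
After move 2: Oslo -> Berlin. Alice is in Berlin.
After move 3: Berlin -> Oslo. Alice is in Oslo.
After move 4: Oslo -> Berlin. Alice is in Berlin.
After move 5: Berlin -> Lagos. Alice is in Lagos.
After move 6: Lagos -> Berlin. Alice is in Berlin.
After move 7: Berlin -> Lagos. Alice is in Lagos.
After move 8: Lagos -> Oslo. Alice is in Oslo.
After move 9: Oslo -> Berlin. Alice is in Berlin.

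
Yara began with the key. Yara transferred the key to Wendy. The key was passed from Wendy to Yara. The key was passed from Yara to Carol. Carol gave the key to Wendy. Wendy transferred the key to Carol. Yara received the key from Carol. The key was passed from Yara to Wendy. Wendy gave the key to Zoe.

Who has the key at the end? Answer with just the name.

Tracking the key through each event:
Start: Yara has the key.
After event 1: Wendy has the key.
After event 2: Yara has the key.
After event 3: Carol has the key.
After event 4: Wendy has the key.
After event 5: Carol has the key.
After event 6: Yara has the key.
After event 7: Wendy has the key.
After event 8: Zoe has the key.

Answer: Zoe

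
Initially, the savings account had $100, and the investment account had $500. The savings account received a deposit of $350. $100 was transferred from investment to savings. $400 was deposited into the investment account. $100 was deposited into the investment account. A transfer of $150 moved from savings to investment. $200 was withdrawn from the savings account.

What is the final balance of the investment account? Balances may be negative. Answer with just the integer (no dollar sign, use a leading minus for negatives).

Answer: 1050

Derivation:
Tracking account balances step by step:
Start: savings=100, investment=500
Event 1 (deposit 350 to savings): savings: 100 + 350 = 450. Balances: savings=450, investment=500
Event 2 (transfer 100 investment -> savings): investment: 500 - 100 = 400, savings: 450 + 100 = 550. Balances: savings=550, investment=400
Event 3 (deposit 400 to investment): investment: 400 + 400 = 800. Balances: savings=550, investment=800
Event 4 (deposit 100 to investment): investment: 800 + 100 = 900. Balances: savings=550, investment=900
Event 5 (transfer 150 savings -> investment): savings: 550 - 150 = 400, investment: 900 + 150 = 1050. Balances: savings=400, investment=1050
Event 6 (withdraw 200 from savings): savings: 400 - 200 = 200. Balances: savings=200, investment=1050

Final balance of investment: 1050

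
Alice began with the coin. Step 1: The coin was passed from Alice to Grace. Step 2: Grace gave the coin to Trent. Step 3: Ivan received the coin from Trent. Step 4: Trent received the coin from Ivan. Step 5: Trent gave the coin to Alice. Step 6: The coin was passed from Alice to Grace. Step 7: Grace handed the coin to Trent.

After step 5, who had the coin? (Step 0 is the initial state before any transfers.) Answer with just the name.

Tracking the coin holder through step 5:
After step 0 (start): Alice
After step 1: Grace
After step 2: Trent
After step 3: Ivan
After step 4: Trent
After step 5: Alice

At step 5, the holder is Alice.

Answer: Alice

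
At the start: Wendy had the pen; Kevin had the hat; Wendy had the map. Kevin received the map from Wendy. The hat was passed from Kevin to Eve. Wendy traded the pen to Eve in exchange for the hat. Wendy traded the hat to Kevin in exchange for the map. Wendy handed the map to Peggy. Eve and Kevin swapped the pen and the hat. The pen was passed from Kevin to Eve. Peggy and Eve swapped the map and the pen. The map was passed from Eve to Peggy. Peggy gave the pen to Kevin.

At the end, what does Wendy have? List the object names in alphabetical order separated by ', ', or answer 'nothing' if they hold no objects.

Tracking all object holders:
Start: pen:Wendy, hat:Kevin, map:Wendy
Event 1 (give map: Wendy -> Kevin). State: pen:Wendy, hat:Kevin, map:Kevin
Event 2 (give hat: Kevin -> Eve). State: pen:Wendy, hat:Eve, map:Kevin
Event 3 (swap pen<->hat: now pen:Eve, hat:Wendy). State: pen:Eve, hat:Wendy, map:Kevin
Event 4 (swap hat<->map: now hat:Kevin, map:Wendy). State: pen:Eve, hat:Kevin, map:Wendy
Event 5 (give map: Wendy -> Peggy). State: pen:Eve, hat:Kevin, map:Peggy
Event 6 (swap pen<->hat: now pen:Kevin, hat:Eve). State: pen:Kevin, hat:Eve, map:Peggy
Event 7 (give pen: Kevin -> Eve). State: pen:Eve, hat:Eve, map:Peggy
Event 8 (swap map<->pen: now map:Eve, pen:Peggy). State: pen:Peggy, hat:Eve, map:Eve
Event 9 (give map: Eve -> Peggy). State: pen:Peggy, hat:Eve, map:Peggy
Event 10 (give pen: Peggy -> Kevin). State: pen:Kevin, hat:Eve, map:Peggy

Final state: pen:Kevin, hat:Eve, map:Peggy
Wendy holds: (nothing).

Answer: nothing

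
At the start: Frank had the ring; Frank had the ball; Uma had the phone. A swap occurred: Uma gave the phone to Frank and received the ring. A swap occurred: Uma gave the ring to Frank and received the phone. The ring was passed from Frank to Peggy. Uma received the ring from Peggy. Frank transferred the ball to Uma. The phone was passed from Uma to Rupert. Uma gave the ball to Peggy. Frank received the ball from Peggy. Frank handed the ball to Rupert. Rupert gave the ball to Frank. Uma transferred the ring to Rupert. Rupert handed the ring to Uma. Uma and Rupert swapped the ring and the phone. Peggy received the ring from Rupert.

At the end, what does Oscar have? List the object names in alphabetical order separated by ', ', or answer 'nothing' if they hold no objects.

Answer: nothing

Derivation:
Tracking all object holders:
Start: ring:Frank, ball:Frank, phone:Uma
Event 1 (swap phone<->ring: now phone:Frank, ring:Uma). State: ring:Uma, ball:Frank, phone:Frank
Event 2 (swap ring<->phone: now ring:Frank, phone:Uma). State: ring:Frank, ball:Frank, phone:Uma
Event 3 (give ring: Frank -> Peggy). State: ring:Peggy, ball:Frank, phone:Uma
Event 4 (give ring: Peggy -> Uma). State: ring:Uma, ball:Frank, phone:Uma
Event 5 (give ball: Frank -> Uma). State: ring:Uma, ball:Uma, phone:Uma
Event 6 (give phone: Uma -> Rupert). State: ring:Uma, ball:Uma, phone:Rupert
Event 7 (give ball: Uma -> Peggy). State: ring:Uma, ball:Peggy, phone:Rupert
Event 8 (give ball: Peggy -> Frank). State: ring:Uma, ball:Frank, phone:Rupert
Event 9 (give ball: Frank -> Rupert). State: ring:Uma, ball:Rupert, phone:Rupert
Event 10 (give ball: Rupert -> Frank). State: ring:Uma, ball:Frank, phone:Rupert
Event 11 (give ring: Uma -> Rupert). State: ring:Rupert, ball:Frank, phone:Rupert
Event 12 (give ring: Rupert -> Uma). State: ring:Uma, ball:Frank, phone:Rupert
Event 13 (swap ring<->phone: now ring:Rupert, phone:Uma). State: ring:Rupert, ball:Frank, phone:Uma
Event 14 (give ring: Rupert -> Peggy). State: ring:Peggy, ball:Frank, phone:Uma

Final state: ring:Peggy, ball:Frank, phone:Uma
Oscar holds: (nothing).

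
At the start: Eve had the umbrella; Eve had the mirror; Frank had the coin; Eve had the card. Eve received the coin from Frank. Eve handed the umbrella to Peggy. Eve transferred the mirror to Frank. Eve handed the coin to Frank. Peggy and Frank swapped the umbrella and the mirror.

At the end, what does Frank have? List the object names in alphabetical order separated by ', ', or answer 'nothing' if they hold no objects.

Answer: coin, umbrella

Derivation:
Tracking all object holders:
Start: umbrella:Eve, mirror:Eve, coin:Frank, card:Eve
Event 1 (give coin: Frank -> Eve). State: umbrella:Eve, mirror:Eve, coin:Eve, card:Eve
Event 2 (give umbrella: Eve -> Peggy). State: umbrella:Peggy, mirror:Eve, coin:Eve, card:Eve
Event 3 (give mirror: Eve -> Frank). State: umbrella:Peggy, mirror:Frank, coin:Eve, card:Eve
Event 4 (give coin: Eve -> Frank). State: umbrella:Peggy, mirror:Frank, coin:Frank, card:Eve
Event 5 (swap umbrella<->mirror: now umbrella:Frank, mirror:Peggy). State: umbrella:Frank, mirror:Peggy, coin:Frank, card:Eve

Final state: umbrella:Frank, mirror:Peggy, coin:Frank, card:Eve
Frank holds: coin, umbrella.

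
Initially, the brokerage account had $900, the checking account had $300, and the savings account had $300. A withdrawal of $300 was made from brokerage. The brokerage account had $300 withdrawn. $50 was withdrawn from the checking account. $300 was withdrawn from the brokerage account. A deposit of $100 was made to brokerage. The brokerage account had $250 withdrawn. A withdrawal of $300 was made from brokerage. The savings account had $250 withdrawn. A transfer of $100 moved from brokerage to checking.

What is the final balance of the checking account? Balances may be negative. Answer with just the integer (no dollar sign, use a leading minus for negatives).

Tracking account balances step by step:
Start: brokerage=900, checking=300, savings=300
Event 1 (withdraw 300 from brokerage): brokerage: 900 - 300 = 600. Balances: brokerage=600, checking=300, savings=300
Event 2 (withdraw 300 from brokerage): brokerage: 600 - 300 = 300. Balances: brokerage=300, checking=300, savings=300
Event 3 (withdraw 50 from checking): checking: 300 - 50 = 250. Balances: brokerage=300, checking=250, savings=300
Event 4 (withdraw 300 from brokerage): brokerage: 300 - 300 = 0. Balances: brokerage=0, checking=250, savings=300
Event 5 (deposit 100 to brokerage): brokerage: 0 + 100 = 100. Balances: brokerage=100, checking=250, savings=300
Event 6 (withdraw 250 from brokerage): brokerage: 100 - 250 = -150. Balances: brokerage=-150, checking=250, savings=300
Event 7 (withdraw 300 from brokerage): brokerage: -150 - 300 = -450. Balances: brokerage=-450, checking=250, savings=300
Event 8 (withdraw 250 from savings): savings: 300 - 250 = 50. Balances: brokerage=-450, checking=250, savings=50
Event 9 (transfer 100 brokerage -> checking): brokerage: -450 - 100 = -550, checking: 250 + 100 = 350. Balances: brokerage=-550, checking=350, savings=50

Final balance of checking: 350

Answer: 350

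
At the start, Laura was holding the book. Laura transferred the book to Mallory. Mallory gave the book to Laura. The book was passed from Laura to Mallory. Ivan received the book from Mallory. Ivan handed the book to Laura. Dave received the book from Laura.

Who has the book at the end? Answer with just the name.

Answer: Dave

Derivation:
Tracking the book through each event:
Start: Laura has the book.
After event 1: Mallory has the book.
After event 2: Laura has the book.
After event 3: Mallory has the book.
After event 4: Ivan has the book.
After event 5: Laura has the book.
After event 6: Dave has the book.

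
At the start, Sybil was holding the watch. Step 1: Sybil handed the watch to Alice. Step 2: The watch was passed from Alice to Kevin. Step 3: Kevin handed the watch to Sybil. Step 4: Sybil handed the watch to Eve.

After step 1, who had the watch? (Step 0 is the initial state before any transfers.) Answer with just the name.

Answer: Alice

Derivation:
Tracking the watch holder through step 1:
After step 0 (start): Sybil
After step 1: Alice

At step 1, the holder is Alice.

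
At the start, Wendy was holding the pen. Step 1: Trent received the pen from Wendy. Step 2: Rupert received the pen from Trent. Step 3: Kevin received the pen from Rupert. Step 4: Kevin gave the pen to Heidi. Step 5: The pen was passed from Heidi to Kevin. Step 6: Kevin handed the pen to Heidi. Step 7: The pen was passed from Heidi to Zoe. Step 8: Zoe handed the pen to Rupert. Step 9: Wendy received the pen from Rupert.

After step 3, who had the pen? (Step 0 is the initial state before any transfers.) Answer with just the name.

Answer: Kevin

Derivation:
Tracking the pen holder through step 3:
After step 0 (start): Wendy
After step 1: Trent
After step 2: Rupert
After step 3: Kevin

At step 3, the holder is Kevin.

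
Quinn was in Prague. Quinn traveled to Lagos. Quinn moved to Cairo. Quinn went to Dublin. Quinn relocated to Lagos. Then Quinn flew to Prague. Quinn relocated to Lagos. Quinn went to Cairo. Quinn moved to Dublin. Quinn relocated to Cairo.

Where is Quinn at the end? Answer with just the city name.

Answer: Cairo

Derivation:
Tracking Quinn's location:
Start: Quinn is in Prague.
After move 1: Prague -> Lagos. Quinn is in Lagos.
After move 2: Lagos -> Cairo. Quinn is in Cairo.
After move 3: Cairo -> Dublin. Quinn is in Dublin.
After move 4: Dublin -> Lagos. Quinn is in Lagos.
After move 5: Lagos -> Prague. Quinn is in Prague.
After move 6: Prague -> Lagos. Quinn is in Lagos.
After move 7: Lagos -> Cairo. Quinn is in Cairo.
After move 8: Cairo -> Dublin. Quinn is in Dublin.
After move 9: Dublin -> Cairo. Quinn is in Cairo.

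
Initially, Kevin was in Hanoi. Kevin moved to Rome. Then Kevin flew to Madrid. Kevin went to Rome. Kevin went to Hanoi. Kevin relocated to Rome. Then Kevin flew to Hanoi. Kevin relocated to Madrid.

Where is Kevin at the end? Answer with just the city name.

Answer: Madrid

Derivation:
Tracking Kevin's location:
Start: Kevin is in Hanoi.
After move 1: Hanoi -> Rome. Kevin is in Rome.
After move 2: Rome -> Madrid. Kevin is in Madrid.
After move 3: Madrid -> Rome. Kevin is in Rome.
After move 4: Rome -> Hanoi. Kevin is in Hanoi.
After move 5: Hanoi -> Rome. Kevin is in Rome.
After move 6: Rome -> Hanoi. Kevin is in Hanoi.
After move 7: Hanoi -> Madrid. Kevin is in Madrid.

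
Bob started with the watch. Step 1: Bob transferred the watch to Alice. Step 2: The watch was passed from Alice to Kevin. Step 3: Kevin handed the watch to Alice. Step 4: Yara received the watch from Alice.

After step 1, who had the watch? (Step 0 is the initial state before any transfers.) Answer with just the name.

Answer: Alice

Derivation:
Tracking the watch holder through step 1:
After step 0 (start): Bob
After step 1: Alice

At step 1, the holder is Alice.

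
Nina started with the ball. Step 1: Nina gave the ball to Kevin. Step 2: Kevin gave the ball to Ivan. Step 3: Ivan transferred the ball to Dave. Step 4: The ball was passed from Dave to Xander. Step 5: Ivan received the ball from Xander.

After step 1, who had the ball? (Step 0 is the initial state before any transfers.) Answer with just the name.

Answer: Kevin

Derivation:
Tracking the ball holder through step 1:
After step 0 (start): Nina
After step 1: Kevin

At step 1, the holder is Kevin.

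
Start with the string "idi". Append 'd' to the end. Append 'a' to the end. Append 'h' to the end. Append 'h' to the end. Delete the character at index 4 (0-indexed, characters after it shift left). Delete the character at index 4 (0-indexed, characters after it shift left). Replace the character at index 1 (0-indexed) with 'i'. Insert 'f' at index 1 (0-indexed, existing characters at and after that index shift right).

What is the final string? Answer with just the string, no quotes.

Applying each edit step by step:
Start: "idi"
Op 1 (append 'd'): "idi" -> "idid"
Op 2 (append 'a'): "idid" -> "idida"
Op 3 (append 'h'): "idida" -> "ididah"
Op 4 (append 'h'): "ididah" -> "ididahh"
Op 5 (delete idx 4 = 'a'): "ididahh" -> "ididhh"
Op 6 (delete idx 4 = 'h'): "ididhh" -> "ididh"
Op 7 (replace idx 1: 'd' -> 'i'): "ididh" -> "iiidh"
Op 8 (insert 'f' at idx 1): "iiidh" -> "ifiidh"

Answer: ifiidh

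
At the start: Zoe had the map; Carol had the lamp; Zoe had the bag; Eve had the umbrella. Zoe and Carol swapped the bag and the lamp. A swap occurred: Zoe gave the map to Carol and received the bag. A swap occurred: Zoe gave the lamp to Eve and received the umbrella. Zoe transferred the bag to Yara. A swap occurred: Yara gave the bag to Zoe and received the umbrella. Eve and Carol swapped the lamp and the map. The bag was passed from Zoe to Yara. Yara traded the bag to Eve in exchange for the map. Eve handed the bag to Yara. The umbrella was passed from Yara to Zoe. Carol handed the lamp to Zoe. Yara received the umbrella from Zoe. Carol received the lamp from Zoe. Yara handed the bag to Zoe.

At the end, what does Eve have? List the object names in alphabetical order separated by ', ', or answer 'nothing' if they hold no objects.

Tracking all object holders:
Start: map:Zoe, lamp:Carol, bag:Zoe, umbrella:Eve
Event 1 (swap bag<->lamp: now bag:Carol, lamp:Zoe). State: map:Zoe, lamp:Zoe, bag:Carol, umbrella:Eve
Event 2 (swap map<->bag: now map:Carol, bag:Zoe). State: map:Carol, lamp:Zoe, bag:Zoe, umbrella:Eve
Event 3 (swap lamp<->umbrella: now lamp:Eve, umbrella:Zoe). State: map:Carol, lamp:Eve, bag:Zoe, umbrella:Zoe
Event 4 (give bag: Zoe -> Yara). State: map:Carol, lamp:Eve, bag:Yara, umbrella:Zoe
Event 5 (swap bag<->umbrella: now bag:Zoe, umbrella:Yara). State: map:Carol, lamp:Eve, bag:Zoe, umbrella:Yara
Event 6 (swap lamp<->map: now lamp:Carol, map:Eve). State: map:Eve, lamp:Carol, bag:Zoe, umbrella:Yara
Event 7 (give bag: Zoe -> Yara). State: map:Eve, lamp:Carol, bag:Yara, umbrella:Yara
Event 8 (swap bag<->map: now bag:Eve, map:Yara). State: map:Yara, lamp:Carol, bag:Eve, umbrella:Yara
Event 9 (give bag: Eve -> Yara). State: map:Yara, lamp:Carol, bag:Yara, umbrella:Yara
Event 10 (give umbrella: Yara -> Zoe). State: map:Yara, lamp:Carol, bag:Yara, umbrella:Zoe
Event 11 (give lamp: Carol -> Zoe). State: map:Yara, lamp:Zoe, bag:Yara, umbrella:Zoe
Event 12 (give umbrella: Zoe -> Yara). State: map:Yara, lamp:Zoe, bag:Yara, umbrella:Yara
Event 13 (give lamp: Zoe -> Carol). State: map:Yara, lamp:Carol, bag:Yara, umbrella:Yara
Event 14 (give bag: Yara -> Zoe). State: map:Yara, lamp:Carol, bag:Zoe, umbrella:Yara

Final state: map:Yara, lamp:Carol, bag:Zoe, umbrella:Yara
Eve holds: (nothing).

Answer: nothing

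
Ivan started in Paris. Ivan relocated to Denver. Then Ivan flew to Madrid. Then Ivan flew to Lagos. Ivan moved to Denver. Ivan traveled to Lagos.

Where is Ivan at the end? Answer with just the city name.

Answer: Lagos

Derivation:
Tracking Ivan's location:
Start: Ivan is in Paris.
After move 1: Paris -> Denver. Ivan is in Denver.
After move 2: Denver -> Madrid. Ivan is in Madrid.
After move 3: Madrid -> Lagos. Ivan is in Lagos.
After move 4: Lagos -> Denver. Ivan is in Denver.
After move 5: Denver -> Lagos. Ivan is in Lagos.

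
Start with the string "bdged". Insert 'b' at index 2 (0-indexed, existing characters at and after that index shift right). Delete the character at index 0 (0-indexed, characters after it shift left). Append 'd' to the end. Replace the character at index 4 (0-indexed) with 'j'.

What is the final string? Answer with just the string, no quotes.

Answer: dbgejd

Derivation:
Applying each edit step by step:
Start: "bdged"
Op 1 (insert 'b' at idx 2): "bdged" -> "bdbged"
Op 2 (delete idx 0 = 'b'): "bdbged" -> "dbged"
Op 3 (append 'd'): "dbged" -> "dbgedd"
Op 4 (replace idx 4: 'd' -> 'j'): "dbgedd" -> "dbgejd"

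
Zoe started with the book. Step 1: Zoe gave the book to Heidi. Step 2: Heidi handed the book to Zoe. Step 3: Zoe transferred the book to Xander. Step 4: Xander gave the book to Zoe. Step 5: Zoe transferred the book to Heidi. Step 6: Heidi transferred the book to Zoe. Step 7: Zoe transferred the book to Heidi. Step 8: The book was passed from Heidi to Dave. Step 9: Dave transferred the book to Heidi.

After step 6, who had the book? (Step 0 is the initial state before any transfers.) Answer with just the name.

Tracking the book holder through step 6:
After step 0 (start): Zoe
After step 1: Heidi
After step 2: Zoe
After step 3: Xander
After step 4: Zoe
After step 5: Heidi
After step 6: Zoe

At step 6, the holder is Zoe.

Answer: Zoe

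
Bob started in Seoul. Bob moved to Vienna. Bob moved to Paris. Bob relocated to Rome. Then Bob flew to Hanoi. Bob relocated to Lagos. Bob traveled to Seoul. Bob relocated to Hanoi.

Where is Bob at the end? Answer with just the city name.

Tracking Bob's location:
Start: Bob is in Seoul.
After move 1: Seoul -> Vienna. Bob is in Vienna.
After move 2: Vienna -> Paris. Bob is in Paris.
After move 3: Paris -> Rome. Bob is in Rome.
After move 4: Rome -> Hanoi. Bob is in Hanoi.
After move 5: Hanoi -> Lagos. Bob is in Lagos.
After move 6: Lagos -> Seoul. Bob is in Seoul.
After move 7: Seoul -> Hanoi. Bob is in Hanoi.

Answer: Hanoi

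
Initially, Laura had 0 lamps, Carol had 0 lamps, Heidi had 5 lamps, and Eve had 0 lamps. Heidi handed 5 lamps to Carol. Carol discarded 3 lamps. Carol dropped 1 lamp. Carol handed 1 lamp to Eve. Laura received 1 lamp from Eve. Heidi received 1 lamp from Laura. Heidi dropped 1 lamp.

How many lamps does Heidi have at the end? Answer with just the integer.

Answer: 0

Derivation:
Tracking counts step by step:
Start: Laura=0, Carol=0, Heidi=5, Eve=0
Event 1 (Heidi -> Carol, 5): Heidi: 5 -> 0, Carol: 0 -> 5. State: Laura=0, Carol=5, Heidi=0, Eve=0
Event 2 (Carol -3): Carol: 5 -> 2. State: Laura=0, Carol=2, Heidi=0, Eve=0
Event 3 (Carol -1): Carol: 2 -> 1. State: Laura=0, Carol=1, Heidi=0, Eve=0
Event 4 (Carol -> Eve, 1): Carol: 1 -> 0, Eve: 0 -> 1. State: Laura=0, Carol=0, Heidi=0, Eve=1
Event 5 (Eve -> Laura, 1): Eve: 1 -> 0, Laura: 0 -> 1. State: Laura=1, Carol=0, Heidi=0, Eve=0
Event 6 (Laura -> Heidi, 1): Laura: 1 -> 0, Heidi: 0 -> 1. State: Laura=0, Carol=0, Heidi=1, Eve=0
Event 7 (Heidi -1): Heidi: 1 -> 0. State: Laura=0, Carol=0, Heidi=0, Eve=0

Heidi's final count: 0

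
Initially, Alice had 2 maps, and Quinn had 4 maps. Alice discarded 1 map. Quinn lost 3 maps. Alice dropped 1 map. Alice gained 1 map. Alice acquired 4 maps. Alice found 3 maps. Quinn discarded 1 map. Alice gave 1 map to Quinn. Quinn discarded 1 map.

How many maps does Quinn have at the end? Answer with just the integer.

Tracking counts step by step:
Start: Alice=2, Quinn=4
Event 1 (Alice -1): Alice: 2 -> 1. State: Alice=1, Quinn=4
Event 2 (Quinn -3): Quinn: 4 -> 1. State: Alice=1, Quinn=1
Event 3 (Alice -1): Alice: 1 -> 0. State: Alice=0, Quinn=1
Event 4 (Alice +1): Alice: 0 -> 1. State: Alice=1, Quinn=1
Event 5 (Alice +4): Alice: 1 -> 5. State: Alice=5, Quinn=1
Event 6 (Alice +3): Alice: 5 -> 8. State: Alice=8, Quinn=1
Event 7 (Quinn -1): Quinn: 1 -> 0. State: Alice=8, Quinn=0
Event 8 (Alice -> Quinn, 1): Alice: 8 -> 7, Quinn: 0 -> 1. State: Alice=7, Quinn=1
Event 9 (Quinn -1): Quinn: 1 -> 0. State: Alice=7, Quinn=0

Quinn's final count: 0

Answer: 0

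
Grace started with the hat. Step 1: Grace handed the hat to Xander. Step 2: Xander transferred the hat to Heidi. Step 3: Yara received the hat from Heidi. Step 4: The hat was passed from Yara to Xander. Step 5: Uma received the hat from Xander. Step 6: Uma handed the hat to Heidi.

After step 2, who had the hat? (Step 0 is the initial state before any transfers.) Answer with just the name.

Tracking the hat holder through step 2:
After step 0 (start): Grace
After step 1: Xander
After step 2: Heidi

At step 2, the holder is Heidi.

Answer: Heidi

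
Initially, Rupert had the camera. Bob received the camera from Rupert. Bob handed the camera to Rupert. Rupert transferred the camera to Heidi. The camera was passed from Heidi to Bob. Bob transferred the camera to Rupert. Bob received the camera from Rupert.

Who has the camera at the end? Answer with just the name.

Answer: Bob

Derivation:
Tracking the camera through each event:
Start: Rupert has the camera.
After event 1: Bob has the camera.
After event 2: Rupert has the camera.
After event 3: Heidi has the camera.
After event 4: Bob has the camera.
After event 5: Rupert has the camera.
After event 6: Bob has the camera.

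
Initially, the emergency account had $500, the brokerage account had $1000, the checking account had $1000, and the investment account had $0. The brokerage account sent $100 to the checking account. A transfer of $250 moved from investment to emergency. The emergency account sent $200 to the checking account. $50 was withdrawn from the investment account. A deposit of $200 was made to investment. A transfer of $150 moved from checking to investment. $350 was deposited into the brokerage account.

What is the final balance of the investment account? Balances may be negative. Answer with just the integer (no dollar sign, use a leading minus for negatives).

Answer: 50

Derivation:
Tracking account balances step by step:
Start: emergency=500, brokerage=1000, checking=1000, investment=0
Event 1 (transfer 100 brokerage -> checking): brokerage: 1000 - 100 = 900, checking: 1000 + 100 = 1100. Balances: emergency=500, brokerage=900, checking=1100, investment=0
Event 2 (transfer 250 investment -> emergency): investment: 0 - 250 = -250, emergency: 500 + 250 = 750. Balances: emergency=750, brokerage=900, checking=1100, investment=-250
Event 3 (transfer 200 emergency -> checking): emergency: 750 - 200 = 550, checking: 1100 + 200 = 1300. Balances: emergency=550, brokerage=900, checking=1300, investment=-250
Event 4 (withdraw 50 from investment): investment: -250 - 50 = -300. Balances: emergency=550, brokerage=900, checking=1300, investment=-300
Event 5 (deposit 200 to investment): investment: -300 + 200 = -100. Balances: emergency=550, brokerage=900, checking=1300, investment=-100
Event 6 (transfer 150 checking -> investment): checking: 1300 - 150 = 1150, investment: -100 + 150 = 50. Balances: emergency=550, brokerage=900, checking=1150, investment=50
Event 7 (deposit 350 to brokerage): brokerage: 900 + 350 = 1250. Balances: emergency=550, brokerage=1250, checking=1150, investment=50

Final balance of investment: 50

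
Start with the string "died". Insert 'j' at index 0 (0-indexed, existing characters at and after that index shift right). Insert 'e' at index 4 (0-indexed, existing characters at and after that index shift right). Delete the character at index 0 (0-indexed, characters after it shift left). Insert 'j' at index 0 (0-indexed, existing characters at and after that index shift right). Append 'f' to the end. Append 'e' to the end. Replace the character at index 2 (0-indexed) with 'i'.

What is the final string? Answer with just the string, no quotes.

Applying each edit step by step:
Start: "died"
Op 1 (insert 'j' at idx 0): "died" -> "jdied"
Op 2 (insert 'e' at idx 4): "jdied" -> "jdieed"
Op 3 (delete idx 0 = 'j'): "jdieed" -> "dieed"
Op 4 (insert 'j' at idx 0): "dieed" -> "jdieed"
Op 5 (append 'f'): "jdieed" -> "jdieedf"
Op 6 (append 'e'): "jdieedf" -> "jdieedfe"
Op 7 (replace idx 2: 'i' -> 'i'): "jdieedfe" -> "jdieedfe"

Answer: jdieedfe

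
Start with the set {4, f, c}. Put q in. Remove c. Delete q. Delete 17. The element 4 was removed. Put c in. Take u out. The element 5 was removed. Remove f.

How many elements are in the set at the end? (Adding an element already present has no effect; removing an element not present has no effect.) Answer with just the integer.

Answer: 1

Derivation:
Tracking the set through each operation:
Start: {4, c, f}
Event 1 (add q): added. Set: {4, c, f, q}
Event 2 (remove c): removed. Set: {4, f, q}
Event 3 (remove q): removed. Set: {4, f}
Event 4 (remove 17): not present, no change. Set: {4, f}
Event 5 (remove 4): removed. Set: {f}
Event 6 (add c): added. Set: {c, f}
Event 7 (remove u): not present, no change. Set: {c, f}
Event 8 (remove 5): not present, no change. Set: {c, f}
Event 9 (remove f): removed. Set: {c}

Final set: {c} (size 1)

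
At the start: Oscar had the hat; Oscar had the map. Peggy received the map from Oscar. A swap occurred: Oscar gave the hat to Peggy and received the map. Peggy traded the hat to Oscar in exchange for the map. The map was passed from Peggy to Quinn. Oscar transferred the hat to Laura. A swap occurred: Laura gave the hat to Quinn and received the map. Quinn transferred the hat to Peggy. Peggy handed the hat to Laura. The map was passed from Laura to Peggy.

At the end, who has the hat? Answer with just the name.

Tracking all object holders:
Start: hat:Oscar, map:Oscar
Event 1 (give map: Oscar -> Peggy). State: hat:Oscar, map:Peggy
Event 2 (swap hat<->map: now hat:Peggy, map:Oscar). State: hat:Peggy, map:Oscar
Event 3 (swap hat<->map: now hat:Oscar, map:Peggy). State: hat:Oscar, map:Peggy
Event 4 (give map: Peggy -> Quinn). State: hat:Oscar, map:Quinn
Event 5 (give hat: Oscar -> Laura). State: hat:Laura, map:Quinn
Event 6 (swap hat<->map: now hat:Quinn, map:Laura). State: hat:Quinn, map:Laura
Event 7 (give hat: Quinn -> Peggy). State: hat:Peggy, map:Laura
Event 8 (give hat: Peggy -> Laura). State: hat:Laura, map:Laura
Event 9 (give map: Laura -> Peggy). State: hat:Laura, map:Peggy

Final state: hat:Laura, map:Peggy
The hat is held by Laura.

Answer: Laura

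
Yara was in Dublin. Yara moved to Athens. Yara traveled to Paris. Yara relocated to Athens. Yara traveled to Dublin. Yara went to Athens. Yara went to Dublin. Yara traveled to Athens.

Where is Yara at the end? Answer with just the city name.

Answer: Athens

Derivation:
Tracking Yara's location:
Start: Yara is in Dublin.
After move 1: Dublin -> Athens. Yara is in Athens.
After move 2: Athens -> Paris. Yara is in Paris.
After move 3: Paris -> Athens. Yara is in Athens.
After move 4: Athens -> Dublin. Yara is in Dublin.
After move 5: Dublin -> Athens. Yara is in Athens.
After move 6: Athens -> Dublin. Yara is in Dublin.
After move 7: Dublin -> Athens. Yara is in Athens.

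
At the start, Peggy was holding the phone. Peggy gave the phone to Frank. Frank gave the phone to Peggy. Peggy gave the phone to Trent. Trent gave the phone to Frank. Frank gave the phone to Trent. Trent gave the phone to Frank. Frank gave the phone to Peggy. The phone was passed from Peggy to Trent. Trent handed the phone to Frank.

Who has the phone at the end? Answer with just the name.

Answer: Frank

Derivation:
Tracking the phone through each event:
Start: Peggy has the phone.
After event 1: Frank has the phone.
After event 2: Peggy has the phone.
After event 3: Trent has the phone.
After event 4: Frank has the phone.
After event 5: Trent has the phone.
After event 6: Frank has the phone.
After event 7: Peggy has the phone.
After event 8: Trent has the phone.
After event 9: Frank has the phone.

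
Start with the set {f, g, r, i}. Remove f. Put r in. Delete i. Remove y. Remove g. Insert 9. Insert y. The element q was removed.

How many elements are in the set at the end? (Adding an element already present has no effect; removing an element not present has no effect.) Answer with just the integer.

Tracking the set through each operation:
Start: {f, g, i, r}
Event 1 (remove f): removed. Set: {g, i, r}
Event 2 (add r): already present, no change. Set: {g, i, r}
Event 3 (remove i): removed. Set: {g, r}
Event 4 (remove y): not present, no change. Set: {g, r}
Event 5 (remove g): removed. Set: {r}
Event 6 (add 9): added. Set: {9, r}
Event 7 (add y): added. Set: {9, r, y}
Event 8 (remove q): not present, no change. Set: {9, r, y}

Final set: {9, r, y} (size 3)

Answer: 3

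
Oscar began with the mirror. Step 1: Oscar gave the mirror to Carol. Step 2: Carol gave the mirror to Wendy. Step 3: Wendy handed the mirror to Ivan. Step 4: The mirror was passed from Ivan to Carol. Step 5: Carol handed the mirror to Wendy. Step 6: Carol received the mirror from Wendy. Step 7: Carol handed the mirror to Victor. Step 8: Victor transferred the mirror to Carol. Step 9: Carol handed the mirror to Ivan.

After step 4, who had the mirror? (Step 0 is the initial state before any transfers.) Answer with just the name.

Answer: Carol

Derivation:
Tracking the mirror holder through step 4:
After step 0 (start): Oscar
After step 1: Carol
After step 2: Wendy
After step 3: Ivan
After step 4: Carol

At step 4, the holder is Carol.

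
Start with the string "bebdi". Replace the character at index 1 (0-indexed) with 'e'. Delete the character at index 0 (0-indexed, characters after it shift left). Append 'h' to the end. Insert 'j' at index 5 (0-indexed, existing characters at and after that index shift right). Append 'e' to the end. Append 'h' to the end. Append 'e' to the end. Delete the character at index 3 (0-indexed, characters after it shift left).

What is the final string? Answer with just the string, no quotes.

Answer: ebdhjehe

Derivation:
Applying each edit step by step:
Start: "bebdi"
Op 1 (replace idx 1: 'e' -> 'e'): "bebdi" -> "bebdi"
Op 2 (delete idx 0 = 'b'): "bebdi" -> "ebdi"
Op 3 (append 'h'): "ebdi" -> "ebdih"
Op 4 (insert 'j' at idx 5): "ebdih" -> "ebdihj"
Op 5 (append 'e'): "ebdihj" -> "ebdihje"
Op 6 (append 'h'): "ebdihje" -> "ebdihjeh"
Op 7 (append 'e'): "ebdihjeh" -> "ebdihjehe"
Op 8 (delete idx 3 = 'i'): "ebdihjehe" -> "ebdhjehe"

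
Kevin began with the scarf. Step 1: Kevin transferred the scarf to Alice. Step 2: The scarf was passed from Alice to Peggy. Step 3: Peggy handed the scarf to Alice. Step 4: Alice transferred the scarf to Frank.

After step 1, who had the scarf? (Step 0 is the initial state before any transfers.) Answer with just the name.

Answer: Alice

Derivation:
Tracking the scarf holder through step 1:
After step 0 (start): Kevin
After step 1: Alice

At step 1, the holder is Alice.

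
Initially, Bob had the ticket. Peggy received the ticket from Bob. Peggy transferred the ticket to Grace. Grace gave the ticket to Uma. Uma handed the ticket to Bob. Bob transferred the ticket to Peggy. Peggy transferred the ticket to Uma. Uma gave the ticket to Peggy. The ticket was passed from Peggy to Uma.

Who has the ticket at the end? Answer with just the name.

Tracking the ticket through each event:
Start: Bob has the ticket.
After event 1: Peggy has the ticket.
After event 2: Grace has the ticket.
After event 3: Uma has the ticket.
After event 4: Bob has the ticket.
After event 5: Peggy has the ticket.
After event 6: Uma has the ticket.
After event 7: Peggy has the ticket.
After event 8: Uma has the ticket.

Answer: Uma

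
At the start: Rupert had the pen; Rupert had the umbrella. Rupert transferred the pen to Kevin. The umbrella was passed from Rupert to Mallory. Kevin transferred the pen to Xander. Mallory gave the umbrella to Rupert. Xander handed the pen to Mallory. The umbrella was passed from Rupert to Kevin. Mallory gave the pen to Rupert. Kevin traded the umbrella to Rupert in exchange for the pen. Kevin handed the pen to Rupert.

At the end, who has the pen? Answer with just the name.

Answer: Rupert

Derivation:
Tracking all object holders:
Start: pen:Rupert, umbrella:Rupert
Event 1 (give pen: Rupert -> Kevin). State: pen:Kevin, umbrella:Rupert
Event 2 (give umbrella: Rupert -> Mallory). State: pen:Kevin, umbrella:Mallory
Event 3 (give pen: Kevin -> Xander). State: pen:Xander, umbrella:Mallory
Event 4 (give umbrella: Mallory -> Rupert). State: pen:Xander, umbrella:Rupert
Event 5 (give pen: Xander -> Mallory). State: pen:Mallory, umbrella:Rupert
Event 6 (give umbrella: Rupert -> Kevin). State: pen:Mallory, umbrella:Kevin
Event 7 (give pen: Mallory -> Rupert). State: pen:Rupert, umbrella:Kevin
Event 8 (swap umbrella<->pen: now umbrella:Rupert, pen:Kevin). State: pen:Kevin, umbrella:Rupert
Event 9 (give pen: Kevin -> Rupert). State: pen:Rupert, umbrella:Rupert

Final state: pen:Rupert, umbrella:Rupert
The pen is held by Rupert.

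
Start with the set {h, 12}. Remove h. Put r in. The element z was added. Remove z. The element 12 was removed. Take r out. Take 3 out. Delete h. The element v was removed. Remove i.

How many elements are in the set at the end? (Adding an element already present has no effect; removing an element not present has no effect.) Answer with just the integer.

Tracking the set through each operation:
Start: {12, h}
Event 1 (remove h): removed. Set: {12}
Event 2 (add r): added. Set: {12, r}
Event 3 (add z): added. Set: {12, r, z}
Event 4 (remove z): removed. Set: {12, r}
Event 5 (remove 12): removed. Set: {r}
Event 6 (remove r): removed. Set: {}
Event 7 (remove 3): not present, no change. Set: {}
Event 8 (remove h): not present, no change. Set: {}
Event 9 (remove v): not present, no change. Set: {}
Event 10 (remove i): not present, no change. Set: {}

Final set: {} (size 0)

Answer: 0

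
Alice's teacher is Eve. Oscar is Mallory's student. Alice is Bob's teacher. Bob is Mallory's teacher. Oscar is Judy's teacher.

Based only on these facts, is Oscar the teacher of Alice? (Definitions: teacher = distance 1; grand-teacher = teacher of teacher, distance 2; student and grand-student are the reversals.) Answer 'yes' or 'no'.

Answer: no

Derivation:
Reconstructing the teacher chain from the given facts:
  Eve -> Alice -> Bob -> Mallory -> Oscar -> Judy
(each arrow means 'teacher of the next')
Positions in the chain (0 = top):
  position of Eve: 0
  position of Alice: 1
  position of Bob: 2
  position of Mallory: 3
  position of Oscar: 4
  position of Judy: 5

Oscar is at position 4, Alice is at position 1; signed distance (j - i) = -3.
'teacher' requires j - i = 1. Actual distance is -3, so the relation does NOT hold.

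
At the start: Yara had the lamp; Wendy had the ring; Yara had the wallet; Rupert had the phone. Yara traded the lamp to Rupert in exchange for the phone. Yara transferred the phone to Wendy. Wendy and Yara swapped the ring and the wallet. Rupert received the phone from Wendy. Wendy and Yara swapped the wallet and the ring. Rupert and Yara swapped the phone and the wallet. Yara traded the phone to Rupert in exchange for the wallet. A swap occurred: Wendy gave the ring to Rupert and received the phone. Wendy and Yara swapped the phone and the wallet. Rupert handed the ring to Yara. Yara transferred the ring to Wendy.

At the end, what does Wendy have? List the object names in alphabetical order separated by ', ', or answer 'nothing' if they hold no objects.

Tracking all object holders:
Start: lamp:Yara, ring:Wendy, wallet:Yara, phone:Rupert
Event 1 (swap lamp<->phone: now lamp:Rupert, phone:Yara). State: lamp:Rupert, ring:Wendy, wallet:Yara, phone:Yara
Event 2 (give phone: Yara -> Wendy). State: lamp:Rupert, ring:Wendy, wallet:Yara, phone:Wendy
Event 3 (swap ring<->wallet: now ring:Yara, wallet:Wendy). State: lamp:Rupert, ring:Yara, wallet:Wendy, phone:Wendy
Event 4 (give phone: Wendy -> Rupert). State: lamp:Rupert, ring:Yara, wallet:Wendy, phone:Rupert
Event 5 (swap wallet<->ring: now wallet:Yara, ring:Wendy). State: lamp:Rupert, ring:Wendy, wallet:Yara, phone:Rupert
Event 6 (swap phone<->wallet: now phone:Yara, wallet:Rupert). State: lamp:Rupert, ring:Wendy, wallet:Rupert, phone:Yara
Event 7 (swap phone<->wallet: now phone:Rupert, wallet:Yara). State: lamp:Rupert, ring:Wendy, wallet:Yara, phone:Rupert
Event 8 (swap ring<->phone: now ring:Rupert, phone:Wendy). State: lamp:Rupert, ring:Rupert, wallet:Yara, phone:Wendy
Event 9 (swap phone<->wallet: now phone:Yara, wallet:Wendy). State: lamp:Rupert, ring:Rupert, wallet:Wendy, phone:Yara
Event 10 (give ring: Rupert -> Yara). State: lamp:Rupert, ring:Yara, wallet:Wendy, phone:Yara
Event 11 (give ring: Yara -> Wendy). State: lamp:Rupert, ring:Wendy, wallet:Wendy, phone:Yara

Final state: lamp:Rupert, ring:Wendy, wallet:Wendy, phone:Yara
Wendy holds: ring, wallet.

Answer: ring, wallet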